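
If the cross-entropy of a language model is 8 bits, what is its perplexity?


Perplexity formula: PP = 2^H
H = 8
PP = 2^8
Steps: 2^1 = 2, 2^2 = 4, 2^3 = 8, 2^4 = 16, 2^5 = 32, 2^6 = 64, 2^7 = 128, 2^8 = 256
PP = 256

256


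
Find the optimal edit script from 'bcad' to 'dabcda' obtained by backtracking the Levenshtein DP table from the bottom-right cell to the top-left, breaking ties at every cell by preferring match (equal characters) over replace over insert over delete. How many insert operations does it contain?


Edit distance = 4. Backtracking from cell (4, 6) with preference match > replace > insert > delete,
then listing the resulting alignment 'bcad' -> 'dabcda' left to right:
  Step 1: insert 'd' [insertion #1]
  Step 2: insert 'a' [insertion #2]
  Step 3: keep 'b'
  Step 4: keep 'c'
  Step 5: replace a->d
  Step 6: replace d->a
Total insertions: 2

2


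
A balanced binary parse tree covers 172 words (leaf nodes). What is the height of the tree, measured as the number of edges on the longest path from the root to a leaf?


In a balanced binary tree with n leaves the deepest leaf is ceil(log2(n)) edges below the root.
log2(172) = 7.4263
ceil(7.4263) = 8
height (edges) = 8

8


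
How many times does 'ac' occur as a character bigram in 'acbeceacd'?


Scanning 'acbeceacd' for bigram 'ac':
  Position 0: 'ac' -> MATCH
  Position 1: 'cb' -> no
  Position 2: 'be' -> no
  Position 3: 'ec' -> no
  Position 4: 'ce' -> no
  Position 5: 'ea' -> no
  Position 6: 'ac' -> MATCH
  Position 7: 'cd' -> no
Total matches: 2

2


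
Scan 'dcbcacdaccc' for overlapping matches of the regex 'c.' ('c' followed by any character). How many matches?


Pattern: c. means 'c' followed by any character.
Scanning 'dcbcacdaccc' position-by-position:
  Pos 0: window 'dc' -> no
  Pos 1: window 'cb' -> MATCH
  Pos 2: window 'bc' -> no
  Pos 3: window 'ca' -> MATCH
  Pos 4: window 'ac' -> no
  Pos 5: window 'cd' -> MATCH
  Pos 6: window 'da' -> no
  Pos 7: window 'ac' -> no
  Pos 8: window 'cc' -> MATCH
  Pos 9: window 'cc' -> MATCH
  Pos 10: window 'c' -> no
Total matches: 5

5


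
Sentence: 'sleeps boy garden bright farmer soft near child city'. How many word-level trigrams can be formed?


Word trigrams from [9] words:
  Trigram 1: (sleeps boy garden)
  Trigram 2: (boy garden bright)
  Trigram 3: (garden bright farmer)
  Trigram 4: (bright farmer soft)
  Trigram 5: (farmer soft near)
  Trigram 6: (soft near child)
  Trigram 7: (near child city)
Total word trigrams: 9 - 2 = 7

7


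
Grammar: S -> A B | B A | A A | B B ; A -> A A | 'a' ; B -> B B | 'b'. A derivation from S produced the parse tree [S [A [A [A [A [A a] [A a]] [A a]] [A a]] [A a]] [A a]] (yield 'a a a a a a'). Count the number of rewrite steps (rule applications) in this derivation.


Every bracketed nonterminal node [X ...] in the tree is produced by exactly one rule application.
Reading the tree off as a leftmost derivation:
  Step 1: S  =>  A A   (applied S -> A A)
  Step 2: A A  =>  A A A   (applied A -> A A)
  Step 3: A A A  =>  A A A A   (applied A -> A A)
  Step 4: A A A A  =>  A A A A A   (applied A -> A A)
  Step 5: A A A A A  =>  A A A A A A   (applied A -> A A)
  Step 6: A A A A A A  =>  a A A A A A   (applied A -> a)
  Step 7: a A A A A A  =>  a a A A A A   (applied A -> a)
  Step 8: a a A A A A  =>  a a a A A A   (applied A -> a)
  Step 9: a a a A A A  =>  a a a a A A   (applied A -> a)
  Step 10: a a a a A A  =>  a a a a a A   (applied A -> a)
  Step 11: a a a a a A  =>  a a a a a a   (applied A -> a)
Final yield: a a a a a a
Total rewrite steps: 11

11


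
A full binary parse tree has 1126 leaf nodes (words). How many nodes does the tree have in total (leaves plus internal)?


Leaf nodes (terminals): 1126
Internal nodes = n - 1 = 1126 - 1 = 1125
Total = leaves + internal = 1126 + 1125 = 2251

2251


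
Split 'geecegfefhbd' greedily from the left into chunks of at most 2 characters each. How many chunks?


'geecegfefhbd' has 12 characters.
Chunking with max size 2:
  Chunk 1: 'ge' (positions 0-1)
  Chunk 2: 'ec' (positions 2-3)
  Chunk 3: 'eg' (positions 4-5)
  Chunk 4: 'fe' (positions 6-7)
  Chunk 5: 'fh' (positions 8-9)
  Chunk 6: 'bd' (positions 10-11)
Total chunks: ceil(12 / 2) = 6

6


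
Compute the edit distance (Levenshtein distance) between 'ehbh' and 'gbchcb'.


Building DP table for s1='ehbh' (len 4) and s2='gbchcb' (len 6):
       g  b  c  h  c  b
    0  1  2  3  4  5  6
  e 1  1  2  3  4  5  6
  h 2  2  2  3  3  4  5
  b 3  3  2  3  4  4  4
  h 4  4  3  3  3  4  5
Edit distance = dp[4][6] = 5

5


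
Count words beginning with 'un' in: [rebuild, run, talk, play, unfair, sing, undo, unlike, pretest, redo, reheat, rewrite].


Checking each word for prefix 'un':
  'rebuild' -> no (count: 0)
  'run' -> no (count: 0)
  'talk' -> no (count: 0)
  'play' -> no (count: 0)
  'unfair' -> YES, starts with 'un' (count: 1)
  'sing' -> no (count: 1)
  'undo' -> YES, starts with 'un' (count: 2)
  'unlike' -> YES, starts with 'un' (count: 3)
  'pretest' -> no (count: 3)
  'redo' -> no (count: 3)
  'reheat' -> no (count: 3)
  'rewrite' -> no (count: 3)
Total with prefix 'un': 3

3


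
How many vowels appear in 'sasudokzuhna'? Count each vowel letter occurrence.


Scanning each character of 'sasudokzuhna':
  Position 1: 's' -> consonant (running count: 0)
  Position 2: 'a' -> vowel (running count: 1)
  Position 3: 's' -> consonant (running count: 1)
  Position 4: 'u' -> vowel (running count: 2)
  Position 5: 'd' -> consonant (running count: 2)
  Position 6: 'o' -> vowel (running count: 3)
  Position 7: 'k' -> consonant (running count: 3)
  Position 8: 'z' -> consonant (running count: 3)
  Position 9: 'u' -> vowel (running count: 4)
  Position 10: 'h' -> consonant (running count: 4)
  Position 11: 'n' -> consonant (running count: 4)
  Position 12: 'a' -> vowel (running count: 5)
Total vowels: 5

5


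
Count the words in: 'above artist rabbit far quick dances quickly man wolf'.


Counting words by splitting on spaces:
  Word 1: 'above'
  Word 2: 'artist'
  Word 3: 'rabbit'
  Word 4: 'far'
  Word 5: 'quick'
  Word 6: 'dances'
  Word 7: 'quickly'
  Word 8: 'man'
  Word 9: 'wolf'
Total words: 9

9


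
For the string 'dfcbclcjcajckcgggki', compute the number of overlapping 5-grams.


String 'dfcbclcjcajckcgggki' has length L = 19.
Number of overlapping n-grams = L - n + 1
Substituting: 19 - 5 + 1 = 15

15


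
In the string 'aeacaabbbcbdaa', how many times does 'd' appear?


Scanning 'aeacaabbbcbdaa' for 'd':
  Position 11: 'd' -> MATCH (count: 1)
Total occurrences of 'd': 1

1


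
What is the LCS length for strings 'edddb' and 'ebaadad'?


DP table for LCS of 'edddb' and 'ebaadad':
       e  b  a  a  d  a  d
    0  0  0  0  0  0  0  0
  e 0  1  1  1  1  1  1  1
  d 0  1  1  1  1  2  2  2
  d 0  1  1  1  1  2  2  3
  d 0  1  1  1  1  2  2  3
  b 0  1  2  2  2  2  2  3
LCS: 'edd'
LCS length = 3

3


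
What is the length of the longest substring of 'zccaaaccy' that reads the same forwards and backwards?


Scanning 'zccaaaccy' for palindromic substrings.
Substring at positions 1-7: 'ccaaacc'.
Check: reverse('ccaaacc') = 'ccaaacc' -> palindrome confirmed.
Neighbouring characters ('z' / 'y') break symmetry, so it cannot extend further.
No longer palindromic substring exists; longest length = 7

7


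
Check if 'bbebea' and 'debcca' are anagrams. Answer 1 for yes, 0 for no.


Sort characters of 'bbebea': 'abbbee'
Sort characters of 'debcca': 'abccde'
Sorted forms differ -> they are NOT anagrams
Result: 0

0


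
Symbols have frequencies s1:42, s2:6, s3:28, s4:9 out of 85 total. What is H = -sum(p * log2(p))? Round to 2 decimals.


Computing entropy H = -sum(p_i * log2(p_i)):
  s1: p = 42/85 = 0.4941, -p*log2(p) = 0.5026
  s2: p = 6/85 = 0.0706, -p*log2(p) = 0.2700
  s3: p = 28/85 = 0.3294, -p*log2(p) = 0.5277
  s4: p = 9/85 = 0.1059, -p*log2(p) = 0.3430
H = sum of terms = 1.6433
Rounded to 2 decimals: 1.64

1.64


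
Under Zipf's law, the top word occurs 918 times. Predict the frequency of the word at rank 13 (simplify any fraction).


Zipf's law: freq(rank) = f1 / rank
f1 = 918, rank = 13
freq = 918 / 13
GCD(918, 13) = 1
Simplified: 918/13

918/13


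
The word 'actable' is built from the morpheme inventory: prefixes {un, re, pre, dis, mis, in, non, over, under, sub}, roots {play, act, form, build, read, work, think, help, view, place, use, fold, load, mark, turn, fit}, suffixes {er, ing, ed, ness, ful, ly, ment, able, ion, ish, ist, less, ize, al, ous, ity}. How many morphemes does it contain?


Segmenting 'actable' against the inventory:
  'act' -> root (morpheme 1)
  'able' -> suffix (morpheme 2)
Total morphemes: 2

2


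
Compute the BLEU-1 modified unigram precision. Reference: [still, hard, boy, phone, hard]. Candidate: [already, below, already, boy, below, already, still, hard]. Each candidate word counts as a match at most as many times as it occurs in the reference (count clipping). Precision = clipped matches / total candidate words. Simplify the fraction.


Reference word counts: {'boy': 1, 'hard': 2, 'phone': 1, 'still': 1}
Checking each candidate word (with clipping):
  'already' -> not in reference -> no match (matches: 0)
  'below' -> not in reference -> no match (matches: 0)
  'already' -> not in reference -> no match (matches: 0)
  'boy' -> in reference (ref count 1, used 1/1) -> match (matches: 1)
  'below' -> not in reference -> no match (matches: 1)
  'already' -> not in reference -> no match (matches: 1)
  'still' -> in reference (ref count 1, used 1/1) -> match (matches: 2)
  'hard' -> in reference (ref count 2, used 1/2) -> match (matches: 3)
Clipped matches: 3, Candidate length: 8
Precision = 3/8

3/8


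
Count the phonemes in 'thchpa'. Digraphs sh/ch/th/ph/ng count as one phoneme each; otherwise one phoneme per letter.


Parsing 'thchpa' greedily, digraphs first:
  'th' -> digraph (1 consonant phoneme) (phonemes so far: 1)
  'ch' -> digraph (1 consonant phoneme) (phonemes so far: 2)
  'p' -> consonant phoneme (phonemes so far: 3)
  'a' -> vowel phoneme (phonemes so far: 4)
Total phonemes: 4

4


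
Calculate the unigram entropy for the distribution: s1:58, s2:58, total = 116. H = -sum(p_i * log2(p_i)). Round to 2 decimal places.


Computing entropy H = -sum(p_i * log2(p_i)):
  s1: p = 58/116 = 0.5000, -p*log2(p) = 0.5000
  s2: p = 58/116 = 0.5000, -p*log2(p) = 0.5000
H = sum of terms = 1.0000
Rounded to 2 decimals: 1.00

1.00


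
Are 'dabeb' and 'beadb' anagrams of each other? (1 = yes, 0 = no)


Sort characters of 'dabeb': 'abbde'
Sort characters of 'beadb': 'abbde'
Sorted forms match -> they ARE anagrams
Result: 1

1


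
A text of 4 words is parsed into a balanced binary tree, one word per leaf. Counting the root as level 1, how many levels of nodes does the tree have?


In a balanced binary tree with n leaves the deepest leaf is ceil(log2(n)) edges below the root,
so counting node levels inclusive of root and leaves gives ceil(log2(n)) + 1 levels.
log2(4) = 2.0000
ceil(2.0000) = 2
levels = 2 + 1 = 3

3


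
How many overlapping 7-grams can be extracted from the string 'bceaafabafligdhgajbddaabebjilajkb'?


String 'bceaafabafligdhgajbddaabebjilajkb' has length L = 33.
Number of overlapping n-grams = L - n + 1
Substituting: 33 - 7 + 1 = 27

27


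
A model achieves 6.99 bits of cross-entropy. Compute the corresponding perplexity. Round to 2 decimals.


Perplexity formula: PP = 2^H
H = 6.99
PP = 2^6.99
Decompose: 2^6.99 = 2^6 * 2^0.99
2^6 = 64, 2^0.99 ~ 1.9861850
PP ~ 64 * 1.9861850 = 127.1158400
Rounded to 2 decimals: 127.12

127.12


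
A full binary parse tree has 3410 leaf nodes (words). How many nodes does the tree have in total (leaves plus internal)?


Leaf nodes (terminals): 3410
Internal nodes = n - 1 = 3410 - 1 = 3409
Total = leaves + internal = 3410 + 3409 = 6819

6819


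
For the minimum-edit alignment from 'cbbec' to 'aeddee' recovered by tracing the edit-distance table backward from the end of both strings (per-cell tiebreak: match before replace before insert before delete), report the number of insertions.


Edit distance = 5. Backtracking from cell (5, 6) with preference match > replace > insert > delete,
then listing the resulting alignment 'cbbec' -> 'aeddee' left to right:
  Step 1: insert 'a' [insertion #1]
  Step 2: replace c->e
  Step 3: replace b->d
  Step 4: replace b->d
  Step 5: keep 'e'
  Step 6: replace c->e
Total insertions: 1

1


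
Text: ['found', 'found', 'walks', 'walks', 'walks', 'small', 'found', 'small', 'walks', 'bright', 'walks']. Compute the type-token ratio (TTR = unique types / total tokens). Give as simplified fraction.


Tokens: 11
Unique types: ('bright', 'found', 'small', 'walks') = 4
TTR = 4/11
Already in lowest terms.

4/11


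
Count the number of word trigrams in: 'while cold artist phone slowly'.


Word trigrams from [5] words:
  Trigram 1: (while cold artist)
  Trigram 2: (cold artist phone)
  Trigram 3: (artist phone slowly)
Total word trigrams: 5 - 2 = 3

3


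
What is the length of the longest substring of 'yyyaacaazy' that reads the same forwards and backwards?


Scanning 'yyyaacaazy' for palindromic substrings.
Substring at positions 3-7: 'aacaa'.
Check: reverse('aacaa') = 'aacaa' -> palindrome confirmed.
Neighbouring characters ('y' / 'z') break symmetry, so it cannot extend further.
No longer palindromic substring exists; longest length = 5

5


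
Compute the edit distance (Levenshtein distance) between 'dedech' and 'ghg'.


Building DP table for s1='dedech' (len 6) and s2='ghg' (len 3):
       g  h  g
    0  1  2  3
  d 1  1  2  3
  e 2  2  2  3
  d 3  3  3  3
  e 4  4  4  4
  c 5  5  5  5
  h 6  6  5  6
Edit distance = dp[6][3] = 6

6


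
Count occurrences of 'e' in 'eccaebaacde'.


Scanning 'eccaebaacde' for 'e':
  Position 0: 'e' -> MATCH (count: 1)
  Position 4: 'e' -> MATCH (count: 2)
  Position 10: 'e' -> MATCH (count: 3)
Total occurrences of 'e': 3

3


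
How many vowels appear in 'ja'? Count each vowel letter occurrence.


Scanning each character of 'ja':
  Position 1: 'j' -> consonant (running count: 0)
  Position 2: 'a' -> vowel (running count: 1)
Total vowels: 1

1


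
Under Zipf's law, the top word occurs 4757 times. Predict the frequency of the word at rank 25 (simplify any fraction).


Zipf's law: freq(rank) = f1 / rank
f1 = 4757, rank = 25
freq = 4757 / 25
GCD(4757, 25) = 1
Simplified: 4757/25

4757/25


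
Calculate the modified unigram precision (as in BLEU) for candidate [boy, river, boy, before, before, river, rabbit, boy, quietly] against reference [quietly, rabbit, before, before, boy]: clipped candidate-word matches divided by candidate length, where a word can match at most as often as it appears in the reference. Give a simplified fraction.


Reference word counts: {'before': 2, 'boy': 1, 'quietly': 1, 'rabbit': 1}
Checking each candidate word (with clipping):
  'boy' -> in reference (ref count 1, used 1/1) -> match (matches: 1)
  'river' -> not in reference -> no match (matches: 1)
  'boy' -> ref count 1 already used up (1/1) -> clipped, no match (matches: 1)
  'before' -> in reference (ref count 2, used 1/2) -> match (matches: 2)
  'before' -> in reference (ref count 2, used 2/2) -> match (matches: 3)
  'river' -> not in reference -> no match (matches: 3)
  'rabbit' -> in reference (ref count 1, used 1/1) -> match (matches: 4)
  'boy' -> ref count 1 already used up (1/1) -> clipped, no match (matches: 4)
  'quietly' -> in reference (ref count 1, used 1/1) -> match (matches: 5)
Clipped matches: 5, Candidate length: 9
Precision = 5/9

5/9


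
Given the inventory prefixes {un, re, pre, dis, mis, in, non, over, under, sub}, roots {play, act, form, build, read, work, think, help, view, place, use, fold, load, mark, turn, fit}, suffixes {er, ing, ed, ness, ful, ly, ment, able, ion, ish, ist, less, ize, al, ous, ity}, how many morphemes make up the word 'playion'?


Segmenting 'playion' against the inventory:
  'play' -> root (morpheme 1)
  'ion' -> suffix (morpheme 2)
Total morphemes: 2

2


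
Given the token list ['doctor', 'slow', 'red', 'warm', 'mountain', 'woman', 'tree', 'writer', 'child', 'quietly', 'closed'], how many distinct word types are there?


Listing all tokens and tracking unique types:
  Token 1: 'doctor' -> NEW (unique so far: 1)
  Token 2: 'slow' -> NEW (unique so far: 2)
  Token 3: 'red' -> NEW (unique so far: 3)
  Token 4: 'warm' -> NEW (unique so far: 4)
  Token 5: 'mountain' -> NEW (unique so far: 5)
  Token 6: 'woman' -> NEW (unique so far: 6)
  Token 7: 'tree' -> NEW (unique so far: 7)
  Token 8: 'writer' -> NEW (unique so far: 8)
  Token 9: 'child' -> NEW (unique so far: 9)
  Token 10: 'quietly' -> NEW (unique so far: 10)
  Token 11: 'closed' -> NEW (unique so far: 11)
Unique types: ('child', 'closed', 'doctor', 'mountain', 'quietly', 'red', 'slow', 'tree', 'warm', 'woman', 'writer')
Vocabulary size: 11

11


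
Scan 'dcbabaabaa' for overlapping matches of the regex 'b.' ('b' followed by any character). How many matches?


Pattern: b. means 'b' followed by any character.
Scanning 'dcbabaabaa' position-by-position:
  Pos 0: window 'dc' -> no
  Pos 1: window 'cb' -> no
  Pos 2: window 'ba' -> MATCH
  Pos 3: window 'ab' -> no
  Pos 4: window 'ba' -> MATCH
  Pos 5: window 'aa' -> no
  Pos 6: window 'ab' -> no
  Pos 7: window 'ba' -> MATCH
  Pos 8: window 'aa' -> no
  Pos 9: window 'a' -> no
Total matches: 3

3


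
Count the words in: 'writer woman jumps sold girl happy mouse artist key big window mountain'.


Counting words by splitting on spaces:
  Word 1: 'writer'
  Word 2: 'woman'
  Word 3: 'jumps'
  Word 4: 'sold'
  Word 5: 'girl'
  Word 6: 'happy'
  Word 7: 'mouse'
  Word 8: 'artist'
  Word 9: 'key'
  Word 10: 'big'
  Word 11: 'window'
  Word 12: 'mountain'
Total words: 12

12


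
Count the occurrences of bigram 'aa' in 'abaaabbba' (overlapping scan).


Scanning 'abaaabbba' for bigram 'aa':
  Position 0: 'ab' -> no
  Position 1: 'ba' -> no
  Position 2: 'aa' -> MATCH
  Position 3: 'aa' -> MATCH
  Position 4: 'ab' -> no
  Position 5: 'bb' -> no
  Position 6: 'bb' -> no
  Position 7: 'ba' -> no
Total matches: 2

2


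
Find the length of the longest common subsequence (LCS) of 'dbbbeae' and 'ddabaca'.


DP table for LCS of 'dbbbeae' and 'ddabaca':
       d  d  a  b  a  c  a
    0  0  0  0  0  0  0  0
  d 0  1  1  1  1  1  1  1
  b 0  1  1  1  2  2  2  2
  b 0  1  1  1  2  2  2  2
  b 0  1  1  1  2  2  2  2
  e 0  1  1  1  2  2  2  2
  a 0  1  1  2  2  3  3  3
  e 0  1  1  2  2  3  3  3
LCS: 'dba'
LCS length = 3

3


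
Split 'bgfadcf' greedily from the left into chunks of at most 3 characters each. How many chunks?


'bgfadcf' has 7 characters.
Chunking with max size 3:
  Chunk 1: 'bgf' (positions 0-2)
  Chunk 2: 'adc' (positions 3-5)
  Chunk 3: 'f' (positions 6-6)
Total chunks: ceil(7 / 3) = 3

3


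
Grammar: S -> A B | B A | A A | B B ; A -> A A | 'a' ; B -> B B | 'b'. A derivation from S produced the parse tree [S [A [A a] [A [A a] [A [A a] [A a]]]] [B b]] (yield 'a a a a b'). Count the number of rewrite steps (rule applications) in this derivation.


Every bracketed nonterminal node [X ...] in the tree is produced by exactly one rule application.
Reading the tree off as a leftmost derivation:
  Step 1: S  =>  A B   (applied S -> A B)
  Step 2: A B  =>  A A B   (applied A -> A A)
  Step 3: A A B  =>  a A B   (applied A -> a)
  Step 4: a A B  =>  a A A B   (applied A -> A A)
  Step 5: a A A B  =>  a a A B   (applied A -> a)
  Step 6: a a A B  =>  a a A A B   (applied A -> A A)
  Step 7: a a A A B  =>  a a a A B   (applied A -> a)
  Step 8: a a a A B  =>  a a a a B   (applied A -> a)
  Step 9: a a a a B  =>  a a a a b   (applied B -> b)
Final yield: a a a a b
Total rewrite steps: 9

9


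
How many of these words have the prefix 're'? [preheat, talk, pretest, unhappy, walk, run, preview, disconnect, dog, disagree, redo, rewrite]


Checking each word for prefix 're':
  'preheat' -> no (count: 0)
  'talk' -> no (count: 0)
  'pretest' -> no (count: 0)
  'unhappy' -> no (count: 0)
  'walk' -> no (count: 0)
  'run' -> no (count: 0)
  'preview' -> no (count: 0)
  'disconnect' -> no (count: 0)
  'dog' -> no (count: 0)
  'disagree' -> no (count: 0)
  'redo' -> YES, starts with 're' (count: 1)
  'rewrite' -> YES, starts with 're' (count: 2)
Total with prefix 're': 2

2


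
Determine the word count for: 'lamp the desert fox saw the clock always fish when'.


Counting words by splitting on spaces:
  Word 1: 'lamp'
  Word 2: 'the'
  Word 3: 'desert'
  Word 4: 'fox'
  Word 5: 'saw'
  Word 6: 'the'
  Word 7: 'clock'
  Word 8: 'always'
  Word 9: 'fish'
  Word 10: 'when'
Total words: 10

10


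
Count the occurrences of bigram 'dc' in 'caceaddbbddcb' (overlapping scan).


Scanning 'caceaddbbddcb' for bigram 'dc':
  Position 0: 'ca' -> no
  Position 1: 'ac' -> no
  Position 2: 'ce' -> no
  Position 3: 'ea' -> no
  Position 4: 'ad' -> no
  Position 5: 'dd' -> no
  Position 6: 'db' -> no
  Position 7: 'bb' -> no
  Position 8: 'bd' -> no
  Position 9: 'dd' -> no
  Position 10: 'dc' -> MATCH
  Position 11: 'cb' -> no
Total matches: 1

1


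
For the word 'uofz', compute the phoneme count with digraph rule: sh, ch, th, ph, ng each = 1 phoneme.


Parsing 'uofz' greedily, digraphs first:
  'u' -> vowel phoneme (phonemes so far: 1)
  'o' -> vowel phoneme (phonemes so far: 2)
  'f' -> consonant phoneme (phonemes so far: 3)
  'z' -> consonant phoneme (phonemes so far: 4)
Total phonemes: 4

4


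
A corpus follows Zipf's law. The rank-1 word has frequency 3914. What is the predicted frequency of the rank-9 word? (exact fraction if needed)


Zipf's law: freq(rank) = f1 / rank
f1 = 3914, rank = 9
freq = 3914 / 9
GCD(3914, 9) = 1
Simplified: 3914/9

3914/9


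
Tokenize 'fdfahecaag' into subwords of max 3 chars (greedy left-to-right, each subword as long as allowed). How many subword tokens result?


'fdfahecaag' has 10 characters.
Chunking with max size 3:
  Chunk 1: 'fdf' (positions 0-2)
  Chunk 2: 'ahe' (positions 3-5)
  Chunk 3: 'caa' (positions 6-8)
  Chunk 4: 'g' (positions 9-9)
Total chunks: ceil(10 / 3) = 4

4


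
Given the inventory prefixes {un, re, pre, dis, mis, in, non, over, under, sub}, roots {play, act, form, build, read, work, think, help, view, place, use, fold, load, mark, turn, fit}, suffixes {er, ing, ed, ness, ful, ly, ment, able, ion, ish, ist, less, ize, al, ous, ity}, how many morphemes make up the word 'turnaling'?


Segmenting 'turnaling' against the inventory:
  'turn' -> root (morpheme 1)
  'al' -> suffix (morpheme 2)
  'ing' -> suffix (morpheme 3)
Total morphemes: 3

3


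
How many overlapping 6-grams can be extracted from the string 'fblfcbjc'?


String 'fblfcbjc' has length L = 8.
Number of overlapping n-grams = L - n + 1
Substituting: 8 - 6 + 1 = 3

3


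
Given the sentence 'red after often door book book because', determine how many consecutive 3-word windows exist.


Word trigrams from [7] words:
  Trigram 1: (red after often)
  Trigram 2: (after often door)
  Trigram 3: (often door book)
  Trigram 4: (door book book)
  Trigram 5: (book book because)
Total word trigrams: 7 - 2 = 5

5


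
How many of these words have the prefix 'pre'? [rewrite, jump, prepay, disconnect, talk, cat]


Checking each word for prefix 'pre':
  'rewrite' -> no (count: 0)
  'jump' -> no (count: 0)
  'prepay' -> YES, starts with 'pre' (count: 1)
  'disconnect' -> no (count: 1)
  'talk' -> no (count: 1)
  'cat' -> no (count: 1)
Total with prefix 'pre': 1

1


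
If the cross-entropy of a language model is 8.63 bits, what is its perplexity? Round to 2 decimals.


Perplexity formula: PP = 2^H
H = 8.63
PP = 2^8.63
Decompose: 2^8.63 = 2^8 * 2^0.63
2^8 = 256, 2^0.63 ~ 1.5475650
PP ~ 256 * 1.5475650 = 396.1766400
Rounded to 2 decimals: 396.18

396.18


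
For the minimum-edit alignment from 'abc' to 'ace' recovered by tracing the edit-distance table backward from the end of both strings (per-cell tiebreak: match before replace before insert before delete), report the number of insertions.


Edit distance = 2. Backtracking from cell (3, 3) with preference match > replace > insert > delete,
then listing the resulting alignment 'abc' -> 'ace' left to right:
  Step 1: keep 'a'
  Step 2: replace b->c
  Step 3: replace c->e
Total insertions: 0

0


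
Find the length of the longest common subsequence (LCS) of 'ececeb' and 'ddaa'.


DP table for LCS of 'ececeb' and 'ddaa':
       d  d  a  a
    0  0  0  0  0
  e 0  0  0  0  0
  c 0  0  0  0  0
  e 0  0  0  0  0
  c 0  0  0  0  0
  e 0  0  0  0  0
  b 0  0  0  0  0
LCS length = 0

0


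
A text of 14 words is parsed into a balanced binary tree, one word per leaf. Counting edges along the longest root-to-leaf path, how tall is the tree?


In a balanced binary tree with n leaves the deepest leaf is ceil(log2(n)) edges below the root.
log2(14) = 3.8074
ceil(3.8074) = 4
height (edges) = 4

4


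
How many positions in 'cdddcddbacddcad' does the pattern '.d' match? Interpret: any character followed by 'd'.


Pattern: .d means any character followed by 'd'.
Scanning 'cdddcddbacddcad' position-by-position:
  Pos 0: window 'cd' -> MATCH
  Pos 1: window 'dd' -> MATCH
  Pos 2: window 'dd' -> MATCH
  Pos 3: window 'dc' -> no
  Pos 4: window 'cd' -> MATCH
  Pos 5: window 'dd' -> MATCH
  Pos 6: window 'db' -> no
  Pos 7: window 'ba' -> no
  Pos 8: window 'ac' -> no
  Pos 9: window 'cd' -> MATCH
  Pos 10: window 'dd' -> MATCH
  Pos 11: window 'dc' -> no
  Pos 12: window 'ca' -> no
  Pos 13: window 'ad' -> MATCH
  Pos 14: window 'd' -> no
Total matches: 8

8


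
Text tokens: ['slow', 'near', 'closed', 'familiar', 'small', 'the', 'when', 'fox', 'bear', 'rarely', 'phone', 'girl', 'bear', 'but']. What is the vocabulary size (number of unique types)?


Listing all tokens and tracking unique types:
  Token 1: 'slow' -> NEW (unique so far: 1)
  Token 2: 'near' -> NEW (unique so far: 2)
  Token 3: 'closed' -> NEW (unique so far: 3)
  Token 4: 'familiar' -> NEW (unique so far: 4)
  Token 5: 'small' -> NEW (unique so far: 5)
  Token 6: 'the' -> NEW (unique so far: 6)
  Token 7: 'when' -> NEW (unique so far: 7)
  Token 8: 'fox' -> NEW (unique so far: 8)
  Token 9: 'bear' -> NEW (unique so far: 9)
  Token 10: 'rarely' -> NEW (unique so far: 10)
  Token 11: 'phone' -> NEW (unique so far: 11)
  Token 12: 'girl' -> NEW (unique so far: 12)
  Token 13: 'bear' -> duplicate (unique so far: 12)
  Token 14: 'but' -> NEW (unique so far: 13)
Unique types: ('bear', 'but', 'closed', 'familiar', 'fox', 'girl', 'near', 'phone', 'rarely', 'slow', 'small', 'the', 'when')
Vocabulary size: 13

13


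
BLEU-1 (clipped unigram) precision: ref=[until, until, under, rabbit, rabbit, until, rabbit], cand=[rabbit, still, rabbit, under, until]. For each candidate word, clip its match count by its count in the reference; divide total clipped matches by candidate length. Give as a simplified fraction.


Reference word counts: {'rabbit': 3, 'under': 1, 'until': 3}
Checking each candidate word (with clipping):
  'rabbit' -> in reference (ref count 3, used 1/3) -> match (matches: 1)
  'still' -> not in reference -> no match (matches: 1)
  'rabbit' -> in reference (ref count 3, used 2/3) -> match (matches: 2)
  'under' -> in reference (ref count 1, used 1/1) -> match (matches: 3)
  'until' -> in reference (ref count 3, used 1/3) -> match (matches: 4)
Clipped matches: 4, Candidate length: 5
Precision = 4/5

4/5


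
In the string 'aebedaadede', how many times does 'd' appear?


Scanning 'aebedaadede' for 'd':
  Position 4: 'd' -> MATCH (count: 1)
  Position 7: 'd' -> MATCH (count: 2)
  Position 9: 'd' -> MATCH (count: 3)
Total occurrences of 'd': 3

3


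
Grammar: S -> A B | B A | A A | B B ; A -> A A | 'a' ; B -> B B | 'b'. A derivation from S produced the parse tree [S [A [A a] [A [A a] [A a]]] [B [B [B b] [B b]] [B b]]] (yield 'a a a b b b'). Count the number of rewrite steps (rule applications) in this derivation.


Every bracketed nonterminal node [X ...] in the tree is produced by exactly one rule application.
Reading the tree off as a leftmost derivation:
  Step 1: S  =>  A B   (applied S -> A B)
  Step 2: A B  =>  A A B   (applied A -> A A)
  Step 3: A A B  =>  a A B   (applied A -> a)
  Step 4: a A B  =>  a A A B   (applied A -> A A)
  Step 5: a A A B  =>  a a A B   (applied A -> a)
  Step 6: a a A B  =>  a a a B   (applied A -> a)
  Step 7: a a a B  =>  a a a B B   (applied B -> B B)
  Step 8: a a a B B  =>  a a a B B B   (applied B -> B B)
  Step 9: a a a B B B  =>  a a a b B B   (applied B -> b)
  Step 10: a a a b B B  =>  a a a b b B   (applied B -> b)
  Step 11: a a a b b B  =>  a a a b b b   (applied B -> b)
Final yield: a a a b b b
Total rewrite steps: 11

11


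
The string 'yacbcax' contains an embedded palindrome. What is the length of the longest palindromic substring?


Scanning 'yacbcax' for palindromic substrings.
Substring at positions 1-5: 'acbca'.
Check: reverse('acbca') = 'acbca' -> palindrome confirmed.
Neighbouring characters ('y' / 'x') break symmetry, so it cannot extend further.
No longer palindromic substring exists; longest length = 5

5


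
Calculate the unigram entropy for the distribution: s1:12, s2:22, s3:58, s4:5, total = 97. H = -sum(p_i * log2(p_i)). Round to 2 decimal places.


Computing entropy H = -sum(p_i * log2(p_i)):
  s1: p = 12/97 = 0.1237, -p*log2(p) = 0.3730
  s2: p = 22/97 = 0.2268, -p*log2(p) = 0.4855
  s3: p = 58/97 = 0.5979, -p*log2(p) = 0.4436
  s4: p = 5/97 = 0.0515, -p*log2(p) = 0.2205
H = sum of terms = 1.5226
Rounded to 2 decimals: 1.52

1.52


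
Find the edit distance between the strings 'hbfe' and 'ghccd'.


Building DP table for s1='hbfe' (len 4) and s2='ghccd' (len 5):
       g  h  c  c  d
    0  1  2  3  4  5
  h 1  1  1  2  3  4
  b 2  2  2  2  3  4
  f 3  3  3  3  3  4
  e 4  4  4  4  4  4
Edit distance = dp[4][5] = 4

4


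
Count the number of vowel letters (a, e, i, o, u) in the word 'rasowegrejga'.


Scanning each character of 'rasowegrejga':
  Position 1: 'r' -> consonant (running count: 0)
  Position 2: 'a' -> vowel (running count: 1)
  Position 3: 's' -> consonant (running count: 1)
  Position 4: 'o' -> vowel (running count: 2)
  Position 5: 'w' -> consonant (running count: 2)
  Position 6: 'e' -> vowel (running count: 3)
  Position 7: 'g' -> consonant (running count: 3)
  Position 8: 'r' -> consonant (running count: 3)
  Position 9: 'e' -> vowel (running count: 4)
  Position 10: 'j' -> consonant (running count: 4)
  Position 11: 'g' -> consonant (running count: 4)
  Position 12: 'a' -> vowel (running count: 5)
Total vowels: 5

5


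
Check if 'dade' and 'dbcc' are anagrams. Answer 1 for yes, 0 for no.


Sort characters of 'dade': 'adde'
Sort characters of 'dbcc': 'bccd'
Sorted forms differ -> they are NOT anagrams
Result: 0

0


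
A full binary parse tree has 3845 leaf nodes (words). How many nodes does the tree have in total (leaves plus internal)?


Leaf nodes (terminals): 3845
Internal nodes = n - 1 = 3845 - 1 = 3844
Total = leaves + internal = 3845 + 3844 = 7689

7689


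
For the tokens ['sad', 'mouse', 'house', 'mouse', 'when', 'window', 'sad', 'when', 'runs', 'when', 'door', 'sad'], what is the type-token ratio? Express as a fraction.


Tokens: 12
Unique types: ('door', 'house', 'mouse', 'runs', 'sad', 'when', 'window') = 7
TTR = 7/12
Already in lowest terms.

7/12


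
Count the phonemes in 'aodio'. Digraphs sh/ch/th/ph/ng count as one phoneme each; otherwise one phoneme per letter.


Parsing 'aodio' greedily, digraphs first:
  'a' -> vowel phoneme (phonemes so far: 1)
  'o' -> vowel phoneme (phonemes so far: 2)
  'd' -> consonant phoneme (phonemes so far: 3)
  'i' -> vowel phoneme (phonemes so far: 4)
  'o' -> vowel phoneme (phonemes so far: 5)
Total phonemes: 5

5


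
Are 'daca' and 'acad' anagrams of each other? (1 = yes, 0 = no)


Sort characters of 'daca': 'aacd'
Sort characters of 'acad': 'aacd'
Sorted forms match -> they ARE anagrams
Result: 1

1


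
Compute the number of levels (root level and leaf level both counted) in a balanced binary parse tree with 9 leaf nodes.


In a balanced binary tree with n leaves the deepest leaf is ceil(log2(n)) edges below the root,
so counting node levels inclusive of root and leaves gives ceil(log2(n)) + 1 levels.
log2(9) = 3.1699
ceil(3.1699) = 4
levels = 4 + 1 = 5

5


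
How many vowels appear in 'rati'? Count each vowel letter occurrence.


Scanning each character of 'rati':
  Position 1: 'r' -> consonant (running count: 0)
  Position 2: 'a' -> vowel (running count: 1)
  Position 3: 't' -> consonant (running count: 1)
  Position 4: 'i' -> vowel (running count: 2)
Total vowels: 2

2


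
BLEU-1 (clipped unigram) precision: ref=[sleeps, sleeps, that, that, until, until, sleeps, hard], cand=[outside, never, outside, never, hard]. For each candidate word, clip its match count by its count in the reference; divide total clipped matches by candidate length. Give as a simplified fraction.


Reference word counts: {'hard': 1, 'sleeps': 3, 'that': 2, 'until': 2}
Checking each candidate word (with clipping):
  'outside' -> not in reference -> no match (matches: 0)
  'never' -> not in reference -> no match (matches: 0)
  'outside' -> not in reference -> no match (matches: 0)
  'never' -> not in reference -> no match (matches: 0)
  'hard' -> in reference (ref count 1, used 1/1) -> match (matches: 1)
Clipped matches: 1, Candidate length: 5
Precision = 1/5

1/5


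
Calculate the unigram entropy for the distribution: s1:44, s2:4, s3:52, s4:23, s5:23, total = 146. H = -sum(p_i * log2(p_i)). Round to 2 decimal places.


Computing entropy H = -sum(p_i * log2(p_i)):
  s1: p = 44/146 = 0.3014, -p*log2(p) = 0.5215
  s2: p = 4/146 = 0.0274, -p*log2(p) = 0.1422
  s3: p = 52/146 = 0.3562, -p*log2(p) = 0.5305
  s4: p = 23/146 = 0.1575, -p*log2(p) = 0.4200
  s5: p = 23/146 = 0.1575, -p*log2(p) = 0.4200
H = sum of terms = 2.0342
Rounded to 2 decimals: 2.03

2.03


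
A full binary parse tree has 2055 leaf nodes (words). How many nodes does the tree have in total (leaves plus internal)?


Leaf nodes (terminals): 2055
Internal nodes = n - 1 = 2055 - 1 = 2054
Total = leaves + internal = 2055 + 2054 = 4109

4109


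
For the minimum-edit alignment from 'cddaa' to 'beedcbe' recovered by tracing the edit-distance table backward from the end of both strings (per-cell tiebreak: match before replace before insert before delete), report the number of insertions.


Edit distance = 6. Backtracking from cell (5, 7) with preference match > replace > insert > delete,
then listing the resulting alignment 'cddaa' -> 'beedcbe' left to right:
  Step 1: insert 'b' [insertion #1]
  Step 2: insert 'e' [insertion #2]
  Step 3: replace c->e
  Step 4: keep 'd'
  Step 5: replace d->c
  Step 6: replace a->b
  Step 7: replace a->e
Total insertions: 2

2


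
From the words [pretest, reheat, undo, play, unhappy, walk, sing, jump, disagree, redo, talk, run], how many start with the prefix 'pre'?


Checking each word for prefix 'pre':
  'pretest' -> YES, starts with 'pre' (count: 1)
  'reheat' -> no (count: 1)
  'undo' -> no (count: 1)
  'play' -> no (count: 1)
  'unhappy' -> no (count: 1)
  'walk' -> no (count: 1)
  'sing' -> no (count: 1)
  'jump' -> no (count: 1)
  'disagree' -> no (count: 1)
  'redo' -> no (count: 1)
  'talk' -> no (count: 1)
  'run' -> no (count: 1)
Total with prefix 'pre': 1

1


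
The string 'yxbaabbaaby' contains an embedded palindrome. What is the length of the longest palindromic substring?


Scanning 'yxbaabbaaby' for palindromic substrings.
Substring at positions 2-9: 'baabbaab'.
Check: reverse('baabbaab') = 'baabbaab' -> palindrome confirmed.
Neighbouring characters ('x' / 'y') break symmetry, so it cannot extend further.
No longer palindromic substring exists; longest length = 8

8


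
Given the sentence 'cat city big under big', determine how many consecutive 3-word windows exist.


Word trigrams from [5] words:
  Trigram 1: (cat city big)
  Trigram 2: (city big under)
  Trigram 3: (big under big)
Total word trigrams: 5 - 2 = 3

3


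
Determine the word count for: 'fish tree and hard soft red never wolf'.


Counting words by splitting on spaces:
  Word 1: 'fish'
  Word 2: 'tree'
  Word 3: 'and'
  Word 4: 'hard'
  Word 5: 'soft'
  Word 6: 'red'
  Word 7: 'never'
  Word 8: 'wolf'
Total words: 8

8


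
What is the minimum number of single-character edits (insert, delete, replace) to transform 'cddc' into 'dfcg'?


Building DP table for s1='cddc' (len 4) and s2='dfcg' (len 4):
       d  f  c  g
    0  1  2  3  4
  c 1  1  2  2  3
  d 2  1  2  3  3
  d 3  2  2  3  4
  c 4  3  3  2  3
Edit distance = dp[4][4] = 3

3


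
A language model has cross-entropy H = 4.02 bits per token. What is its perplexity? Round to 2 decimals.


Perplexity formula: PP = 2^H
H = 4.02
PP = 2^4.02
Decompose: 2^4.02 = 2^4 * 2^0.02
2^4 = 16, 2^0.02 ~ 1.0139595
PP ~ 16 * 1.0139595 = 16.2233520
Rounded to 2 decimals: 16.22

16.22


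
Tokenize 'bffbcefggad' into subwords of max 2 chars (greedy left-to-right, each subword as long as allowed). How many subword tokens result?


'bffbcefggad' has 11 characters.
Chunking with max size 2:
  Chunk 1: 'bf' (positions 0-1)
  Chunk 2: 'fb' (positions 2-3)
  Chunk 3: 'ce' (positions 4-5)
  Chunk 4: 'fg' (positions 6-7)
  Chunk 5: 'ga' (positions 8-9)
  Chunk 6: 'd' (positions 10-10)
Total chunks: ceil(11 / 2) = 6

6


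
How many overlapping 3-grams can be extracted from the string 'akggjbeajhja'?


String 'akggjbeajhja' has length L = 12.
Number of overlapping n-grams = L - n + 1
Substituting: 12 - 3 + 1 = 10

10


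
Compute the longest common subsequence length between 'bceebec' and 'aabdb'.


DP table for LCS of 'bceebec' and 'aabdb':
       a  a  b  d  b
    0  0  0  0  0  0
  b 0  0  0  1  1  1
  c 0  0  0  1  1  1
  e 0  0  0  1  1  1
  e 0  0  0  1  1  1
  b 0  0  0  1  1  2
  e 0  0  0  1  1  2
  c 0  0  0  1  1  2
LCS: 'bb'
LCS length = 2

2


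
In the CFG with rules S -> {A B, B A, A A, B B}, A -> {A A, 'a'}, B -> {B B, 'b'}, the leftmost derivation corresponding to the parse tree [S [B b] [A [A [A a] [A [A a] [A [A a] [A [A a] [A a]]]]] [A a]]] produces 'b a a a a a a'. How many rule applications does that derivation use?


Every bracketed nonterminal node [X ...] in the tree is produced by exactly one rule application.
Reading the tree off as a leftmost derivation:
  Step 1: S  =>  B A   (applied S -> B A)
  Step 2: B A  =>  b A   (applied B -> b)
  Step 3: b A  =>  b A A   (applied A -> A A)
  Step 4: b A A  =>  b A A A   (applied A -> A A)
  Step 5: b A A A  =>  b a A A   (applied A -> a)
  Step 6: b a A A  =>  b a A A A   (applied A -> A A)
  Step 7: b a A A A  =>  b a a A A   (applied A -> a)
  Step 8: b a a A A  =>  b a a A A A   (applied A -> A A)
  Step 9: b a a A A A  =>  b a a a A A   (applied A -> a)
  Step 10: b a a a A A  =>  b a a a A A A   (applied A -> A A)
  Step 11: b a a a A A A  =>  b a a a a A A   (applied A -> a)
  Step 12: b a a a a A A  =>  b a a a a a A   (applied A -> a)
  Step 13: b a a a a a A  =>  b a a a a a a   (applied A -> a)
Final yield: b a a a a a a
Total rewrite steps: 13

13


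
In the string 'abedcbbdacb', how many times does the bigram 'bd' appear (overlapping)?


Scanning 'abedcbbdacb' for bigram 'bd':
  Position 0: 'ab' -> no
  Position 1: 'be' -> no
  Position 2: 'ed' -> no
  Position 3: 'dc' -> no
  Position 4: 'cb' -> no
  Position 5: 'bb' -> no
  Position 6: 'bd' -> MATCH
  Position 7: 'da' -> no
  Position 8: 'ac' -> no
  Position 9: 'cb' -> no
Total matches: 1

1


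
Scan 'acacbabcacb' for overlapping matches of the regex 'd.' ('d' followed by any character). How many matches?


Pattern: d. means 'd' followed by any character.
Scanning 'acacbabcacb' position-by-position:
  Pos 0: window 'ac' -> no
  Pos 1: window 'ca' -> no
  Pos 2: window 'ac' -> no
  Pos 3: window 'cb' -> no
  Pos 4: window 'ba' -> no
  Pos 5: window 'ab' -> no
  Pos 6: window 'bc' -> no
  Pos 7: window 'ca' -> no
  Pos 8: window 'ac' -> no
  Pos 9: window 'cb' -> no
  Pos 10: window 'b' -> no
Total matches: 0

0
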